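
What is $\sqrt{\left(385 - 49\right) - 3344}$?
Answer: $8 i \sqrt{47} \approx 54.845 i$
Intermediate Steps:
$\sqrt{\left(385 - 49\right) - 3344} = \sqrt{336 - 3344} = \sqrt{-3008} = 8 i \sqrt{47}$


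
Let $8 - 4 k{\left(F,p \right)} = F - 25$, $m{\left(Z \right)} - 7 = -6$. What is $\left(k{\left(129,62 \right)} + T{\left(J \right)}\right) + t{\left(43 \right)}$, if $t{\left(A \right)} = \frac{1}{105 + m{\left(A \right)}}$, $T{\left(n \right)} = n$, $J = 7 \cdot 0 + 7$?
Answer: $- \frac{1801}{106} \approx -16.991$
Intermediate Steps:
$m{\left(Z \right)} = 1$ ($m{\left(Z \right)} = 7 - 6 = 1$)
$J = 7$ ($J = 0 + 7 = 7$)
$k{\left(F,p \right)} = \frac{33}{4} - \frac{F}{4}$ ($k{\left(F,p \right)} = 2 - \frac{F - 25}{4} = 2 - \frac{-25 + F}{4} = 2 - \left(- \frac{25}{4} + \frac{F}{4}\right) = \frac{33}{4} - \frac{F}{4}$)
$t{\left(A \right)} = \frac{1}{106}$ ($t{\left(A \right)} = \frac{1}{105 + 1} = \frac{1}{106}$)
$\left(k{\left(129,62 \right)} + T{\left(J \right)}\right) + t{\left(43 \right)} = \left(\left(\frac{33}{4} - \frac{129}{4}\right) + 7\right) + \frac{1}{106} = \left(-24 + 7\right) + \frac{1}{106} = -17 + \frac{1}{106} = - \frac{1801}{106}$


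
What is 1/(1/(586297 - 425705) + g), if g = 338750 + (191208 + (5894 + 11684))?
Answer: 160592/87929901313 ≈ 1.8264e-6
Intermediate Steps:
g = 547536 (g = 338750 + (191208 + 17578) = 338750 + 208786 = 547536)
1/(1/(586297 - 425705) + g) = 1/(1/(586297 - 425705) + 547536) = 1/(1/160592 + 547536) = 1/(87929901313/160592) = 160592/87929901313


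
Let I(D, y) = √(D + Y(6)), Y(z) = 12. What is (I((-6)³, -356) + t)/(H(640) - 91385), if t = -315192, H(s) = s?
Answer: 315192/90745 - 2*I*√51/90745 ≈ 3.4734 - 0.0001574*I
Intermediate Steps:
I(D, y) = √(12 + D) (I(D, y) = √(D + 12) = √(12 + D))
(I((-6)³, -356) + t)/(H(640) - 91385) = (√(12 + (-6)³) - 315192)/(640 - 91385) = (√(12 - 216) - 315192)/(-90745) = (√(-204) - 315192)*(-1/90745) = (2*I*√51 - 315192)*(-1/90745) = (-315192 + 2*I*√51)*(-1/90745) = 315192/90745 - 2*I*√51/90745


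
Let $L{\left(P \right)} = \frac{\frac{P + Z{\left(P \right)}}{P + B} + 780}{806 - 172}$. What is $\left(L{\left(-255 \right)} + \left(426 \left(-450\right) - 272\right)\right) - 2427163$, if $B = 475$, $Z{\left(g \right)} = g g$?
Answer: $- \frac{36531671343}{13948} \approx -2.6191 \cdot 10^{6}$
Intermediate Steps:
$Z{\left(g \right)} = g^{2}$
$L{\left(P \right)} = \frac{390}{317} + \frac{P + P^{2}}{634 \left(475 + P\right)}$ ($L{\left(P \right)} = \frac{\frac{P + P^{2}}{P + 475} + 780}{806 - 172} = \frac{\frac{P + P^{2}}{475 + P} + 780}{634} = \left(\frac{P + P^{2}}{475 + P} + 780\right) \frac{1}{634} = \left(780 + \frac{P + P^{2}}{475 + P}\right) \frac{1}{634} = \frac{390}{317} + \frac{P + P^{2}}{634 \left(475 + P\right)}$)
$\left(L{\left(-255 \right)} + \left(426 \left(-450\right) - 272\right)\right) - 2427163 = \left(\frac{370500 + \left(-255\right)^{2} + 781 \left(-255\right)}{634 \left(475 - 255\right)} + \left(426 \left(-450\right) - 272\right)\right) - 2427163 = \left(\frac{370500 + 65025 - 199155}{634 \cdot 220} - 191972\right) - 2427163 = \left(\frac{1}{634} \cdot \frac{1}{220} \cdot 236370 - 191972\right) - 2427163 = \left(\frac{23637}{13948} - 191972\right) - 2427163 = - \frac{2677601819}{13948} - 2427163 = - \frac{36531671343}{13948}$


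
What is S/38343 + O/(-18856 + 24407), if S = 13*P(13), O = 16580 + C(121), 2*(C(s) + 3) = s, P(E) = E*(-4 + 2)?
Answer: 1272110849/425683986 ≈ 2.9884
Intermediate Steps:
P(E) = -2*E (P(E) = E*(-2) = -2*E)
C(s) = -3 + s/2
O = 33275/2 (O = 16580 + (-3 + (½)*121) = 16580 + (-3 + 121/2) = 16580 + 115/2 = 33275/2 ≈ 16638.)
S = -338 (S = 13*(-2*13) = 13*(-26) = -338)
S/38343 + O/(-18856 + 24407) = -338/38343 + 33275/(2*(-18856 + 24407)) = -338*1/38343 + (33275/2)/5551 = -338/38343 + (33275/2)*(1/5551) = -338/38343 + 33275/11102 = 1272110849/425683986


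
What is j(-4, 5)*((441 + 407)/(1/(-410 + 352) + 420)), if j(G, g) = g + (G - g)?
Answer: -196736/24359 ≈ -8.0765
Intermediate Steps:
j(G, g) = G
j(-4, 5)*((441 + 407)/(1/(-410 + 352) + 420)) = -4*(441 + 407)/(1/(-410 + 352) + 420) = -3392/(1/(-58) + 420) = -3392/(-1/58 + 420) = -3392/24359/58 = -3392*58/24359 = -4*49184/24359 = -196736/24359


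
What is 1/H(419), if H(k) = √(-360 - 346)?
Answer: -I*√706/706 ≈ -0.037636*I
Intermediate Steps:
H(k) = I*√706 (H(k) = √(-706) = I*√706)
1/H(419) = 1/(I*√706) = -I*√706/706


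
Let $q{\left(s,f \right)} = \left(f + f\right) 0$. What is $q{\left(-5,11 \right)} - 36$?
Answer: $-36$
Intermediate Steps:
$q{\left(s,f \right)} = 0$ ($q{\left(s,f \right)} = 2 f 0 = 0$)
$q{\left(-5,11 \right)} - 36 = 0 - 36 = -36$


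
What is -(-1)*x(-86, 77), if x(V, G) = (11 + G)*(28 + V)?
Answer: -5104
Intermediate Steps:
-(-1)*x(-86, 77) = -(-1)*(308 + 11*(-86) + 28*77 + 77*(-86)) = -(-1)*(308 - 946 + 2156 - 6622) = -(-1)*(-5104) = -1*5104 = -5104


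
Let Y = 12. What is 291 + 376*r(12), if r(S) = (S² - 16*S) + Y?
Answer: -13245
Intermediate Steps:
r(S) = 12 + S² - 16*S (r(S) = (S² - 16*S) + 12 = 12 + S² - 16*S)
291 + 376*r(12) = 291 + 376*(12 + 12² - 16*12) = 291 + 376*(12 + 144 - 192) = 291 + 376*(-36) = 291 - 13536 = -13245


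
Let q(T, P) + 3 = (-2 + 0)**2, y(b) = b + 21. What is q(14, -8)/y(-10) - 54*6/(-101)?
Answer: 3665/1111 ≈ 3.2988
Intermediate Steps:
y(b) = 21 + b
q(T, P) = 1 (q(T, P) = -3 + (-2 + 0)**2 = -3 + (-2)**2 = -3 + 4 = 1)
q(14, -8)/y(-10) - 54*6/(-101) = 1/(21 - 10) - 54*6/(-101) = 1/11 - 324*(-1/101) = 1*(1/11) + 324/101 = 1/11 + 324/101 = 3665/1111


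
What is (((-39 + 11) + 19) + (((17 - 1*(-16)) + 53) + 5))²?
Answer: 6724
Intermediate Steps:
(((-39 + 11) + 19) + (((17 - 1*(-16)) + 53) + 5))² = ((-28 + 19) + (((17 + 16) + 53) + 5))² = (-9 + ((33 + 53) + 5))² = (-9 + (86 + 5))² = (-9 + 91)² = 82² = 6724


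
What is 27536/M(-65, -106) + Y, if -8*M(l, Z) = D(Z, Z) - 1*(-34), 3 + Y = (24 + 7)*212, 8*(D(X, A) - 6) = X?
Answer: -178269/107 ≈ -1666.1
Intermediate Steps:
D(X, A) = 6 + X/8
Y = 6569 (Y = -3 + (24 + 7)*212 = -3 + 31*212 = -3 + 6572 = 6569)
M(l, Z) = -5 - Z/64 (M(l, Z) = -((6 + Z/8) - 1*(-34))/8 = -((6 + Z/8) + 34)/8 = -(40 + Z/8)/8 = -5 - Z/64)
27536/M(-65, -106) + Y = 27536/(-5 - 1/64*(-106)) + 6569 = 27536/(-5 + 53/32) + 6569 = 27536/(-107/32) + 6569 = 27536*(-32/107) + 6569 = -881152/107 + 6569 = -178269/107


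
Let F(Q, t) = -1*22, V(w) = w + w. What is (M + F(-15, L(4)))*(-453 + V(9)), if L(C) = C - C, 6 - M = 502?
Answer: 225330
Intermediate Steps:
M = -496 (M = 6 - 1*502 = 6 - 502 = -496)
L(C) = 0
V(w) = 2*w
F(Q, t) = -22
(M + F(-15, L(4)))*(-453 + V(9)) = (-496 - 22)*(-453 + 2*9) = -518*(-453 + 18) = -518*(-435) = 225330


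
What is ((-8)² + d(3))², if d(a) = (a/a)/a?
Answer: 37249/9 ≈ 4138.8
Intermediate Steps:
d(a) = 1/a
((-8)² + d(3))² = ((-8)² + 1/3)² = (64 + ⅓)² = (193/3)² = 37249/9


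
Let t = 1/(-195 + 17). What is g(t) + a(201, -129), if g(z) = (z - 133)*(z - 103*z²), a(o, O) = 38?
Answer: 220963251/5639752 ≈ 39.180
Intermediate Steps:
t = -1/178 (t = 1/(-178) = -1/178 ≈ -0.0056180)
g(z) = (-133 + z)*(z - 103*z²)
g(t) + a(201, -129) = -(-133 - 103*(-1/178)² + 13700*(-1/178))/178 + 38 = -(-133 - 103*1/31684 - 6850/89)/178 + 38 = -(-133 - 103/31684 - 6850/89)/178 + 38 = -1/178*(-6652675/31684) + 38 = 6652675/5639752 + 38 = 220963251/5639752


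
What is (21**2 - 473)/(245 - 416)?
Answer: 32/171 ≈ 0.18713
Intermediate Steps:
(21**2 - 473)/(245 - 416) = (441 - 473)/(-171) = -32*(-1/171) = 32/171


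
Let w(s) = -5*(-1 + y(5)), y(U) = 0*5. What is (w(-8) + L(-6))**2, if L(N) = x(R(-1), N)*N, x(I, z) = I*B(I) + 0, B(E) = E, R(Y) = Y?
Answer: 1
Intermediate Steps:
y(U) = 0
x(I, z) = I**2 (x(I, z) = I*I + 0 = I**2 + 0 = I**2)
L(N) = N (L(N) = (-1)**2*N = 1*N = N)
w(s) = 5 (w(s) = -5*(-1 + 0) = -5*(-1) = 5)
(w(-8) + L(-6))**2 = (5 - 6)**2 = (-1)**2 = 1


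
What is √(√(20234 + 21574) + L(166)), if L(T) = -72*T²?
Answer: 2*√(-496008 + √2613) ≈ 1408.5*I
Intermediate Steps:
√(√(20234 + 21574) + L(166)) = √(√(20234 + 21574) - 72*166²) = √(√41808 - 72*27556) = √(4*√2613 - 1984032) = √(-1984032 + 4*√2613)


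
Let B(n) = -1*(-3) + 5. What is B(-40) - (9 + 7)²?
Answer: -248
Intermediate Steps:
B(n) = 8 (B(n) = 3 + 5 = 8)
B(-40) - (9 + 7)² = 8 - (9 + 7)² = 8 - 1*16² = 8 - 1*256 = 8 - 256 = -248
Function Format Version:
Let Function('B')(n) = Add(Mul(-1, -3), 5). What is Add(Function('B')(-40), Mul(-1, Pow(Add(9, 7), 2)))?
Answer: -248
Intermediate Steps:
Function('B')(n) = 8 (Function('B')(n) = Add(3, 5) = 8)
Add(Function('B')(-40), Mul(-1, Pow(Add(9, 7), 2))) = Add(8, Mul(-1, Pow(Add(9, 7), 2))) = Add(8, Mul(-1, Pow(16, 2))) = Add(8, Mul(-1, 256)) = Add(8, -256) = -248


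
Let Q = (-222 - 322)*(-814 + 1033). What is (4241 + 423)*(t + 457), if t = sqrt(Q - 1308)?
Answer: 2131448 + 9328*I*sqrt(30111) ≈ 2.1314e+6 + 1.6186e+6*I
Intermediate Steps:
Q = -119136 (Q = -544*219 = -119136)
t = 2*I*sqrt(30111) (t = sqrt(-119136 - 1308) = sqrt(-120444) = 2*I*sqrt(30111) ≈ 347.05*I)
(4241 + 423)*(t + 457) = (4241 + 423)*(2*I*sqrt(30111) + 457) = 4664*(457 + 2*I*sqrt(30111)) = 2131448 + 9328*I*sqrt(30111)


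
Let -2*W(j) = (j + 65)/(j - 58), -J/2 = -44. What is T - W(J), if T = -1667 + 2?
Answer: -33249/20 ≈ -1662.4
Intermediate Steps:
J = 88 (J = -2*(-44) = 88)
T = -1665
W(j) = -(65 + j)/(2*(-58 + j)) (W(j) = -(j + 65)/(2*(j - 58)) = -(65 + j)/(2*(-58 + j)))
T - W(J) = -1665 - (-65 - 1*88)/(2*(-58 + 88)) = -1665 - (-65 - 88)/(2*30) = -1665 - (-153)/(2*30) = -1665 - 1*(-51/20) = -1665 + 51/20 = -33249/20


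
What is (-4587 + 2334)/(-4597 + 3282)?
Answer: 2253/1315 ≈ 1.7133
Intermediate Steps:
(-4587 + 2334)/(-4597 + 3282) = -2253/(-1315) = -2253*(-1/1315) = 2253/1315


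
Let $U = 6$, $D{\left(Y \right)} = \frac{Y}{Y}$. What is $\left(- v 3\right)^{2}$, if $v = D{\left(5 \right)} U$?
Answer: $324$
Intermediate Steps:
$D{\left(Y \right)} = 1$
$v = 6$ ($v = 1 \cdot 6 = 6$)
$\left(- v 3\right)^{2} = \left(\left(-1\right) 6 \cdot 3\right)^{2} = \left(\left(-6\right) 3\right)^{2} = \left(-18\right)^{2} = 324$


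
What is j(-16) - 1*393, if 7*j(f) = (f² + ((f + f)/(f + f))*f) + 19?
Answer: -356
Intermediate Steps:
j(f) = 19/7 + f/7 + f²/7 (j(f) = ((f² + ((f + f)/(f + f))*f) + 19)/7 = ((f² + ((2*f)/((2*f)))*f) + 19)/7 = ((f² + ((2*f)*(1/(2*f)))*f) + 19)/7 = ((f² + 1*f) + 19)/7 = ((f² + f) + 19)/7 = ((f + f²) + 19)/7 = (19 + f + f²)/7 = 19/7 + f/7 + f²/7)
j(-16) - 1*393 = (19/7 + (⅐)*(-16) + (⅐)*(-16)²) - 1*393 = (19/7 - 16/7 + (⅐)*256) - 393 = (19/7 - 16/7 + 256/7) - 393 = 37 - 393 = -356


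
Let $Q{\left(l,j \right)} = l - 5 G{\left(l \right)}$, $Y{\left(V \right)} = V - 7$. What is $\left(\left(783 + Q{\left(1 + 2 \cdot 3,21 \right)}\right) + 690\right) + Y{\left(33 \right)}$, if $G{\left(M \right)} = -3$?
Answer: $1521$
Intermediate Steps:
$Y{\left(V \right)} = -7 + V$ ($Y{\left(V \right)} = V - 7 = -7 + V$)
$Q{\left(l,j \right)} = 15 + l$ ($Q{\left(l,j \right)} = l - -15 = l + 15 = 15 + l$)
$\left(\left(783 + Q{\left(1 + 2 \cdot 3,21 \right)}\right) + 690\right) + Y{\left(33 \right)} = \left(\left(783 + \left(15 + \left(1 + 2 \cdot 3\right)\right)\right) + 690\right) + \left(-7 + 33\right) = \left(\left(783 + \left(15 + \left(1 + 6\right)\right)\right) + 690\right) + 26 = \left(\left(783 + \left(15 + 7\right)\right) + 690\right) + 26 = \left(\left(783 + 22\right) + 690\right) + 26 = \left(805 + 690\right) + 26 = 1495 + 26 = 1521$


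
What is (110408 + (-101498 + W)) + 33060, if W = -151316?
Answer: -109346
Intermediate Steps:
(110408 + (-101498 + W)) + 33060 = (110408 + (-101498 - 151316)) + 33060 = (110408 - 252814) + 33060 = -142406 + 33060 = -109346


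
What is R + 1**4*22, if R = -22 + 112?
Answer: 112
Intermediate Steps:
R = 90
R + 1**4*22 = 90 + 1**4*22 = 90 + 1*22 = 90 + 22 = 112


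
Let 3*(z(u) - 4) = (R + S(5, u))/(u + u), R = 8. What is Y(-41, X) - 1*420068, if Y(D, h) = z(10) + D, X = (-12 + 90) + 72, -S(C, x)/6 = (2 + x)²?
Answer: -6301789/15 ≈ -4.2012e+5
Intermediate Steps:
S(C, x) = -6*(2 + x)²
z(u) = 4 + (8 - 6*(2 + u)²)/(6*u) (z(u) = 4 + ((8 - 6*(2 + u)²)/(u + u))/3 = 4 + ((8 - 6*(2 + u)²)/((2*u)))/3 = 4 + ((8 - 6*(2 + u)²)*(1/(2*u)))/3 = 4 + ((8 - 6*(2 + u)²)/(2*u))/3 = 4 + (8 - 6*(2 + u)²)/(6*u))
X = 150 (X = 78 + 72 = 150)
Y(D, h) = -154/15 + D (Y(D, h) = (-1*10 - 8/3/10) + D = (-10 - 8/3*⅒) + D = (-10 - 4/15) + D = -154/15 + D)
Y(-41, X) - 1*420068 = (-154/15 - 41) - 1*420068 = -769/15 - 420068 = -6301789/15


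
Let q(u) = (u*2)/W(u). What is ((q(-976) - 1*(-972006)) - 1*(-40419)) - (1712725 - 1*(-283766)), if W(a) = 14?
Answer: -6889438/7 ≈ -9.8421e+5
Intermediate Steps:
q(u) = u/7 (q(u) = (u*2)/14 = (2*u)*(1/14) = u/7)
((q(-976) - 1*(-972006)) - 1*(-40419)) - (1712725 - 1*(-283766)) = (((⅐)*(-976) - 1*(-972006)) - 1*(-40419)) - (1712725 - 1*(-283766)) = ((-976/7 + 972006) + 40419) - (1712725 + 283766) = (6803066/7 + 40419) - 1*1996491 = 7085999/7 - 1996491 = -6889438/7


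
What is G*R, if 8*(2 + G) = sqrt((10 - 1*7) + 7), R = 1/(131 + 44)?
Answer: -2/175 + sqrt(10)/1400 ≈ -0.0091698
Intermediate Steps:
R = 1/175 ≈ 0.0057143
G = -2 + sqrt(10)/8 (G = -2 + sqrt((10 - 1*7) + 7)/8 = -2 + sqrt((10 - 7) + 7)/8 = -2 + sqrt(3 + 7)/8 = -2 + sqrt(10)/8 ≈ -1.6047)
G*R = (-2 + sqrt(10)/8)*(1/175) = -2/175 + sqrt(10)/1400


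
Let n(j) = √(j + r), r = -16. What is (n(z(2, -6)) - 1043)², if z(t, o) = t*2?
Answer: 1087837 - 4172*I*√3 ≈ 1.0878e+6 - 7226.1*I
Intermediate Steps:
z(t, o) = 2*t
n(j) = √(-16 + j) (n(j) = √(j - 16) = √(-16 + j))
(n(z(2, -6)) - 1043)² = (√(-16 + 2*2) - 1043)² = (√(-16 + 4) - 1043)² = (√(-12) - 1043)² = (2*I*√3 - 1043)² = (-1043 + 2*I*√3)²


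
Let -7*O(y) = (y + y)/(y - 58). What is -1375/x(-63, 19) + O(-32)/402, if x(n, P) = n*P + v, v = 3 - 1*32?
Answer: 87038509/77624190 ≈ 1.1213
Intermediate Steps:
O(y) = -2*y/(7*(-58 + y)) (O(y) = -(y + y)/(7*(y - 58)) = -2*y/(7*(-58 + y)))
v = -29 (v = 3 - 32 = -29)
x(n, P) = -29 + P*n (x(n, P) = n*P - 29 = P*n - 29 = -29 + P*n)
-1375/x(-63, 19) + O(-32)/402 = -1375/(-29 + 19*(-63)) - 2*(-32)/(-406 + 7*(-32))/402 = -1375/(-29 - 1197) - 2*(-32)/(-406 - 224)*(1/402) = -1375/(-1226) - 2*(-32)/(-630)*(1/402) = -1375*(-1/1226) - 2*(-32)*(-1/630)*(1/402) = 1375/1226 - 32/315*1/402 = 1375/1226 - 16/63315 = 87038509/77624190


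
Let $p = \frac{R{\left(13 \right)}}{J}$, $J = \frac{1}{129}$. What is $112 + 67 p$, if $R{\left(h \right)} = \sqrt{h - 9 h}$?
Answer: $112 + 17286 i \sqrt{26} \approx 112.0 + 88142.0 i$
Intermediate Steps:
$R{\left(h \right)} = 2 \sqrt{2} \sqrt{- h}$ ($R{\left(h \right)} = \sqrt{- 8 h} = 2 \sqrt{2} \sqrt{- h}$)
$J = \frac{1}{129} \approx 0.0077519$
$p = 258 i \sqrt{26}$ ($p = 2 \sqrt{2} \sqrt{\left(-1\right) 13} \frac{1}{\frac{1}{129}} = 2 \sqrt{2} \sqrt{-13} \cdot 129 = 2 \sqrt{2} i \sqrt{13} \cdot 129 = 2 i \sqrt{26} \cdot 129 = 258 i \sqrt{26} \approx 1315.5 i$)
$112 + 67 p = 112 + 67 \cdot 258 i \sqrt{26} = 112 + 17286 i \sqrt{26}$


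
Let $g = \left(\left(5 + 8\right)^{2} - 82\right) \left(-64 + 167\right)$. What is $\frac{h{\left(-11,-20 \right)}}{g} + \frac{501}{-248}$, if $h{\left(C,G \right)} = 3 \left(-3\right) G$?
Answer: $- \frac{1481607}{740776} \approx -2.0001$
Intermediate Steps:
$h{\left(C,G \right)} = - 9 G$
$g = 8961$ ($g = \left(13^{2} - 82\right) 103 = \left(169 - 82\right) 103 = 87 \cdot 103 = 8961$)
$\frac{h{\left(-11,-20 \right)}}{g} + \frac{501}{-248} = \frac{\left(-9\right) \left(-20\right)}{8961} + \frac{501}{-248} = 180 \cdot \frac{1}{8961} + 501 \left(- \frac{1}{248}\right) = \frac{60}{2987} - \frac{501}{248} = - \frac{1481607}{740776}$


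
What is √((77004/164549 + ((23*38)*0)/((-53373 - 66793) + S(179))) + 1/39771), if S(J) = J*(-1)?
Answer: √247445676356032847/727142031 ≈ 0.68410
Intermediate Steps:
S(J) = -J
√((77004/164549 + ((23*38)*0)/((-53373 - 66793) + S(179))) + 1/39771) = √((77004/164549 + ((23*38)*0)/((-53373 - 66793) - 1*179)) + 1/39771) = √((77004*(1/164549) + (874*0)/(-120166 - 179)) + 1/39771) = √((77004/164549 + 0/(-120345)) + 1/39771) = √((77004/164549 + 0*(-1/120345)) + 1/39771) = √((77004/164549 + 0) + 1/39771) = √(77004/164549 + 1/39771) = √(3062690633/6544278279) = √247445676356032847/727142031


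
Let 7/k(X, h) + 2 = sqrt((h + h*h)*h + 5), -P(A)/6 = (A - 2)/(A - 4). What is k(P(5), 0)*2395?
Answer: 33530 + 16765*sqrt(5) ≈ 71018.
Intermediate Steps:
P(A) = -6*(-2 + A)/(-4 + A) (P(A) = -6*(A - 2)/(A - 4) = -6*(-2 + A)/(-4 + A))
k(X, h) = 7/(-2 + sqrt(5 + h*(h + h**2))) (k(X, h) = 7/(-2 + sqrt((h + h*h)*h + 5)) = 7/(-2 + sqrt((h + h**2)*h + 5)) = 7/(-2 + sqrt(h*(h + h**2) + 5)) = 7/(-2 + sqrt(5 + h*(h + h**2))))
k(P(5), 0)*2395 = (7/(-2 + sqrt(5 + 0**2 + 0**3)))*2395 = (7/(-2 + sqrt(5 + 0 + 0)))*2395 = (7/(-2 + sqrt(5)))*2395 = 16765/(-2 + sqrt(5))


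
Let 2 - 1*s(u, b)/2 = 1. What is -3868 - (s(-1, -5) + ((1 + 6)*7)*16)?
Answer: -4654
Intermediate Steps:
s(u, b) = 2 (s(u, b) = 4 - 2*1 = 4 - 2 = 2)
-3868 - (s(-1, -5) + ((1 + 6)*7)*16) = -3868 - (2 + ((1 + 6)*7)*16) = -3868 - (2 + (7*7)*16) = -3868 - (2 + 49*16) = -3868 - (2 + 784) = -3868 - 1*786 = -3868 - 786 = -4654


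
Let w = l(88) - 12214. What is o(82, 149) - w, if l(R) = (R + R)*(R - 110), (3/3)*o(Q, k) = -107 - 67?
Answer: 15912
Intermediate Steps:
o(Q, k) = -174 (o(Q, k) = -107 - 67 = -174)
l(R) = 2*R*(-110 + R) (l(R) = (2*R)*(-110 + R) = 2*R*(-110 + R))
w = -16086 (w = 2*88*(-110 + 88) - 12214 = 2*88*(-22) - 12214 = -3872 - 12214 = -16086)
o(82, 149) - w = -174 - 1*(-16086) = -174 + 16086 = 15912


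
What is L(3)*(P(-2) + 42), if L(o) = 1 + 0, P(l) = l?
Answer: 40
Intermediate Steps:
L(o) = 1
L(3)*(P(-2) + 42) = 1*(-2 + 42) = 1*40 = 40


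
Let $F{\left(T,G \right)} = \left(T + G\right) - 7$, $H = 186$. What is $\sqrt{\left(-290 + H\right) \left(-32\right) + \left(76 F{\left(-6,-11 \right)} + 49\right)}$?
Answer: $\sqrt{1553} \approx 39.408$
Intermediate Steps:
$F{\left(T,G \right)} = -7 + G + T$ ($F{\left(T,G \right)} = \left(G + T\right) - 7 = -7 + G + T$)
$\sqrt{\left(-290 + H\right) \left(-32\right) + \left(76 F{\left(-6,-11 \right)} + 49\right)} = \sqrt{\left(-290 + 186\right) \left(-32\right) + \left(76 \left(-7 - 11 - 6\right) + 49\right)} = \sqrt{\left(-104\right) \left(-32\right) + \left(76 \left(-24\right) + 49\right)} = \sqrt{3328 + \left(-1824 + 49\right)} = \sqrt{3328 - 1775} = \sqrt{1553}$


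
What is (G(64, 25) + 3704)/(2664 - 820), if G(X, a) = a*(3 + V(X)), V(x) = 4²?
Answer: 4179/1844 ≈ 2.2663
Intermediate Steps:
V(x) = 16
G(X, a) = 19*a (G(X, a) = a*(3 + 16) = a*19 = 19*a)
(G(64, 25) + 3704)/(2664 - 820) = (19*25 + 3704)/(2664 - 820) = (475 + 3704)/1844 = 4179*(1/1844) = 4179/1844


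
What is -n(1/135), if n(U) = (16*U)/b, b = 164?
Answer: -4/5535 ≈ -0.00072267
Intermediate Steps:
n(U) = 4*U/41 (n(U) = (16*U)/164 = (16*U)*(1/164) = 4*U/41)
-n(1/135) = -4/(41*135) = -1*4/5535 = -4/5535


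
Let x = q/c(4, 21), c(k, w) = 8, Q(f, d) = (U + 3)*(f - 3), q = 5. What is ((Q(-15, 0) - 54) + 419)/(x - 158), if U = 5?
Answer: -1768/1259 ≈ -1.4043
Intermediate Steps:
Q(f, d) = -24 + 8*f (Q(f, d) = (5 + 3)*(f - 3) = 8*(-3 + f) = -24 + 8*f)
x = 5/8 ≈ 0.62500
((Q(-15, 0) - 54) + 419)/(x - 158) = (((-24 + 8*(-15)) - 54) + 419)/(5/8 - 158) = (((-24 - 120) - 54) + 419)/(-1259/8) = ((-144 - 54) + 419)*(-8/1259) = (-198 + 419)*(-8/1259) = 221*(-8/1259) = -1768/1259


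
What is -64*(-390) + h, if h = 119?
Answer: 25079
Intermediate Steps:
-64*(-390) + h = -64*(-390) + 119 = 24960 + 119 = 25079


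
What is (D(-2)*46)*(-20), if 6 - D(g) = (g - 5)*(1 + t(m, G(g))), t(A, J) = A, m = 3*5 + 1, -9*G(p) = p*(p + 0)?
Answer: -115000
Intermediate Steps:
G(p) = -p**2/9 (G(p) = -p*(p + 0)/9 = -p*p/9 = -p**2/9)
m = 16 (m = 15 + 1 = 16)
D(g) = 91 - 17*g (D(g) = 6 - (g - 5)*(1 + 16) = 6 - (-5 + g)*17 = 6 - (-85 + 17*g) = 6 + (85 - 17*g) = 91 - 17*g)
(D(-2)*46)*(-20) = ((91 - 17*(-2))*46)*(-20) = ((91 + 34)*46)*(-20) = (125*46)*(-20) = 5750*(-20) = -115000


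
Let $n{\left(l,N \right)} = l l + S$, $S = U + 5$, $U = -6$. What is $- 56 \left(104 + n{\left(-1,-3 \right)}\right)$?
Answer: $-5824$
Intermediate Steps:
$S = -1$ ($S = -6 + 5 = -1$)
$n{\left(l,N \right)} = -1 + l^{2}$ ($n{\left(l,N \right)} = l l - 1 = l^{2} - 1 = -1 + l^{2}$)
$- 56 \left(104 + n{\left(-1,-3 \right)}\right) = - 56 \left(104 - \left(1 - \left(-1\right)^{2}\right)\right) = - 56 \left(104 + \left(-1 + 1\right)\right) = - 56 \left(104 + 0\right) = \left(-56\right) 104 = -5824$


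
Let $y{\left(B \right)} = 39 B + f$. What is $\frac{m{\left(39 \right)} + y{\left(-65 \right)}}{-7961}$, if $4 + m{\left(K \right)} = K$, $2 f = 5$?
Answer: $\frac{4995}{15922} \approx 0.31372$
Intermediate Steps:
$f = \frac{5}{2}$ ($f = \frac{1}{2} \cdot 5 = \frac{5}{2} \approx 2.5$)
$m{\left(K \right)} = -4 + K$
$y{\left(B \right)} = \frac{5}{2} + 39 B$ ($y{\left(B \right)} = 39 B + \frac{5}{2} = \frac{5}{2} + 39 B$)
$\frac{m{\left(39 \right)} + y{\left(-65 \right)}}{-7961} = \frac{\left(-4 + 39\right) + \left(\frac{5}{2} + 39 \left(-65\right)\right)}{-7961} = \left(35 + \left(\frac{5}{2} - 2535\right)\right) \left(- \frac{1}{7961}\right) = \left(35 - \frac{5065}{2}\right) \left(- \frac{1}{7961}\right) = \left(- \frac{4995}{2}\right) \left(- \frac{1}{7961}\right) = \frac{4995}{15922}$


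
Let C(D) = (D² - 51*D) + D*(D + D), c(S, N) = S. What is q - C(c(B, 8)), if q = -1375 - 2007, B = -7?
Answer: -3886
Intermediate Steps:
q = -3382
C(D) = -51*D + 3*D² (C(D) = (D² - 51*D) + D*(2*D) = (D² - 51*D) + 2*D² = -51*D + 3*D²)
q - C(c(B, 8)) = -3382 - 3*(-7)*(-17 - 7) = -3382 - 3*(-7)*(-24) = -3382 - 1*504 = -3382 - 504 = -3886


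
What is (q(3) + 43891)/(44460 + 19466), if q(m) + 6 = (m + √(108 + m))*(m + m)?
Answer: 43903/63926 + 3*√111/31963 ≈ 0.68777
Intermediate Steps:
q(m) = -6 + 2*m*(m + √(108 + m)) (q(m) = -6 + (m + √(108 + m))*(m + m) = -6 + (m + √(108 + m))*(2*m) = -6 + 2*m*(m + √(108 + m)))
(q(3) + 43891)/(44460 + 19466) = ((-6 + 2*3² + 2*3*√(108 + 3)) + 43891)/(44460 + 19466) = ((-6 + 2*9 + 2*3*√111) + 43891)/63926 = ((-6 + 18 + 6*√111) + 43891)*(1/63926) = ((12 + 6*√111) + 43891)*(1/63926) = (43903 + 6*√111)*(1/63926) = 43903/63926 + 3*√111/31963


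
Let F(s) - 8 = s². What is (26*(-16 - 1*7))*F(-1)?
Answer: -5382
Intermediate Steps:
F(s) = 8 + s²
(26*(-16 - 1*7))*F(-1) = (26*(-16 - 1*7))*(8 + (-1)²) = (26*(-16 - 7))*(8 + 1) = (26*(-23))*9 = -598*9 = -5382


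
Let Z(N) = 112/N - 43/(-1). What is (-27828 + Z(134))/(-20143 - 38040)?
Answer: 1861539/3898261 ≈ 0.47753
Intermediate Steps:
Z(N) = 43 + 112/N (Z(N) = 112/N - 43*(-1) = 112/N + 43 = 43 + 112/N)
(-27828 + Z(134))/(-20143 - 38040) = (-27828 + (43 + 112/134))/(-20143 - 38040) = (-27828 + (43 + 112*(1/134)))/(-58183) = (-27828 + (43 + 56/67))*(-1/58183) = (-27828 + 2937/67)*(-1/58183) = -1861539/67*(-1/58183) = 1861539/3898261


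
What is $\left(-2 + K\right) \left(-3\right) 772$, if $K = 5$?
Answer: $-6948$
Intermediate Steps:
$\left(-2 + K\right) \left(-3\right) 772 = \left(-2 + 5\right) \left(-3\right) 772 = 3 \left(-3\right) 772 = \left(-9\right) 772 = -6948$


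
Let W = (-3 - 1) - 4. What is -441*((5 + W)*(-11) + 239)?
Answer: -119952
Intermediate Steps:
W = -8 (W = -4 - 4 = -8)
-441*((5 + W)*(-11) + 239) = -441*((5 - 8)*(-11) + 239) = -441*(-3*(-11) + 239) = -441*(33 + 239) = -441*272 = -119952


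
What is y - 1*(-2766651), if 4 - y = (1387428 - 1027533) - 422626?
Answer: 2829386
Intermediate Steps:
y = 62735 (y = 4 - ((1387428 - 1027533) - 422626) = 4 - (359895 - 422626) = 4 - 1*(-62731) = 4 + 62731 = 62735)
y - 1*(-2766651) = 62735 - 1*(-2766651) = 62735 + 2766651 = 2829386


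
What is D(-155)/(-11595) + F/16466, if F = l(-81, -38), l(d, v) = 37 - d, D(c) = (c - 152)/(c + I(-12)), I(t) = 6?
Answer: 99404114/14223783615 ≈ 0.0069886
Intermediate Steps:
D(c) = (-152 + c)/(6 + c) (D(c) = (c - 152)/(c + 6) = (-152 + c)/(6 + c))
F = 118 (F = 37 - 1*(-81) = 37 + 81 = 118)
D(-155)/(-11595) + F/16466 = ((-152 - 155)/(6 - 155))/(-11595) + 118/16466 = (-307/(-149))*(-1/11595) + 118*(1/16466) = -1/149*(-307)*(-1/11595) + 59/8233 = (307/149)*(-1/11595) + 59/8233 = -307/1727655 + 59/8233 = 99404114/14223783615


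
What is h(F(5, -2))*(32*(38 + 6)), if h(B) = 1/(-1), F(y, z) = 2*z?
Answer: -1408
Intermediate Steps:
h(B) = -1
h(F(5, -2))*(32*(38 + 6)) = -32*(38 + 6) = -32*44 = -1*1408 = -1408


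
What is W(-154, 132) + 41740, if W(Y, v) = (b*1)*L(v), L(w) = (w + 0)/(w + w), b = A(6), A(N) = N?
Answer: 41743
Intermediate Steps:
b = 6
L(w) = ½ (L(w) = w/((2*w)) = w*(1/(2*w)) = ½)
W(Y, v) = 3 (W(Y, v) = (6*1)*(½) = 6*(½) = 3)
W(-154, 132) + 41740 = 3 + 41740 = 41743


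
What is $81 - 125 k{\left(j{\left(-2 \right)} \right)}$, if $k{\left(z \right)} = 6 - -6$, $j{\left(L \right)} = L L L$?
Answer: $-1419$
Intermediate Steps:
$j{\left(L \right)} = L^{3}$ ($j{\left(L \right)} = L^{2} L = L^{3}$)
$k{\left(z \right)} = 12$ ($k{\left(z \right)} = 6 + 6 = 12$)
$81 - 125 k{\left(j{\left(-2 \right)} \right)} = 81 - 1500 = -1419$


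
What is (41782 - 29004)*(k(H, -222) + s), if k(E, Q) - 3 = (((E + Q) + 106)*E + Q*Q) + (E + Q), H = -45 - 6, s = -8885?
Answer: 621598588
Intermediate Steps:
H = -51
k(E, Q) = 3 + E + Q + Q**2 + E*(106 + E + Q) (k(E, Q) = 3 + ((((E + Q) + 106)*E + Q*Q) + (E + Q)) = 3 + (((106 + E + Q)*E + Q**2) + (E + Q)) = 3 + ((E*(106 + E + Q) + Q**2) + (E + Q)) = 3 + ((Q**2 + E*(106 + E + Q)) + (E + Q)) = 3 + (E + Q + Q**2 + E*(106 + E + Q)) = 3 + E + Q + Q**2 + E*(106 + E + Q))
(41782 - 29004)*(k(H, -222) + s) = (41782 - 29004)*((3 - 222 + (-51)**2 + (-222)**2 + 107*(-51) - 51*(-222)) - 8885) = 12778*((3 - 222 + 2601 + 49284 - 5457 + 11322) - 8885) = 12778*(57531 - 8885) = 12778*48646 = 621598588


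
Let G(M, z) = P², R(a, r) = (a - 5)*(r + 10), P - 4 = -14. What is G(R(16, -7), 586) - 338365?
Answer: -338265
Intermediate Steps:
P = -10 (P = 4 - 14 = -10)
R(a, r) = (-5 + a)*(10 + r)
G(M, z) = 100 (G(M, z) = (-10)² = 100)
G(R(16, -7), 586) - 338365 = 100 - 338365 = -338265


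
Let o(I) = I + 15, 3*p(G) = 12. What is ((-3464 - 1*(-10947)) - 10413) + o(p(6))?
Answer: -2911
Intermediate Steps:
p(G) = 4 (p(G) = (⅓)*12 = 4)
o(I) = 15 + I
((-3464 - 1*(-10947)) - 10413) + o(p(6)) = ((-3464 - 1*(-10947)) - 10413) + (15 + 4) = ((-3464 + 10947) - 10413) + 19 = (7483 - 10413) + 19 = -2930 + 19 = -2911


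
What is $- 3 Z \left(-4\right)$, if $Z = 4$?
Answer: $48$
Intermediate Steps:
$- 3 Z \left(-4\right) = \left(-3\right) 4 \left(-4\right) = \left(-12\right) \left(-4\right) = 48$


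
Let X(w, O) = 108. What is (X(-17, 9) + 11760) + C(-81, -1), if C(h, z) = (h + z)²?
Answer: 18592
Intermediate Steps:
(X(-17, 9) + 11760) + C(-81, -1) = (108 + 11760) + (-81 - 1)² = 11868 + (-82)² = 11868 + 6724 = 18592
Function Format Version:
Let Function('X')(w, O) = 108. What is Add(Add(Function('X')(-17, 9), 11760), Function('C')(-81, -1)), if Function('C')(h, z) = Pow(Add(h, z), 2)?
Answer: 18592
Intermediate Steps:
Add(Add(Function('X')(-17, 9), 11760), Function('C')(-81, -1)) = Add(Add(108, 11760), Pow(Add(-81, -1), 2)) = Add(11868, Pow(-82, 2)) = Add(11868, 6724) = 18592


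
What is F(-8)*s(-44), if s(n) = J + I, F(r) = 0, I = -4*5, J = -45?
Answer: 0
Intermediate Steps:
I = -20
s(n) = -65 (s(n) = -45 - 20 = -65)
F(-8)*s(-44) = 0*(-65) = 0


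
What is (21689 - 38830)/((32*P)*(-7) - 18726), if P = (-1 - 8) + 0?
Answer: 17141/16710 ≈ 1.0258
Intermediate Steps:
P = -9 (P = -9 + 0 = -9)
(21689 - 38830)/((32*P)*(-7) - 18726) = (21689 - 38830)/((32*(-9))*(-7) - 18726) = -17141/(-288*(-7) - 18726) = -17141/(2016 - 18726) = -17141/(-16710) = -17141*(-1/16710) = 17141/16710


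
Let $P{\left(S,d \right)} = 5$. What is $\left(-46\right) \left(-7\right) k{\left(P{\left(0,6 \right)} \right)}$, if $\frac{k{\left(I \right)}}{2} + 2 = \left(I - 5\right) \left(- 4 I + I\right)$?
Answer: $-1288$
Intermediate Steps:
$k{\left(I \right)} = -4 - 6 I \left(-5 + I\right)$ ($k{\left(I \right)} = -4 + 2 \left(I - 5\right) \left(- 4 I + I\right) = -4 + 2 \left(-5 + I\right) \left(- 3 I\right) = -4 + 2 \left(- 3 I \left(-5 + I\right)\right) = -4 - 6 I \left(-5 + I\right)$)
$\left(-46\right) \left(-7\right) k{\left(P{\left(0,6 \right)} \right)} = \left(-46\right) \left(-7\right) \left(-4 - 6 \cdot 5^{2} + 30 \cdot 5\right) = 322 \left(-4 - 150 + 150\right) = 322 \left(-4\right) = -1288$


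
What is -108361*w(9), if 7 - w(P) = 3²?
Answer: 216722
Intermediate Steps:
w(P) = -2 (w(P) = 7 - 1*3² = 7 - 1*9 = 7 - 9 = -2)
-108361*w(9) = -108361*(-2) = 216722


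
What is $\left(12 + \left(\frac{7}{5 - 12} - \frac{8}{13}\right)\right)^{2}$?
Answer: $\frac{18225}{169} \approx 107.84$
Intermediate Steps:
$\left(12 + \left(\frac{7}{5 - 12} - \frac{8}{13}\right)\right)^{2} = \left(12 + \left(\frac{7}{-7} - \frac{8}{13}\right)\right)^{2} = \left(12 + \left(7 \left(- \frac{1}{7}\right) - \frac{8}{13}\right)\right)^{2} = \left(12 - \frac{21}{13}\right)^{2} = \left(\frac{135}{13}\right)^{2} = \frac{18225}{169}$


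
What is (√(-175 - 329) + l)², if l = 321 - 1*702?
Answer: 144657 - 4572*I*√14 ≈ 1.4466e+5 - 17107.0*I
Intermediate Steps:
l = -381 (l = 321 - 702 = -381)
(√(-175 - 329) + l)² = (√(-175 - 329) - 381)² = (√(-504) - 381)² = (6*I*√14 - 381)² = (-381 + 6*I*√14)²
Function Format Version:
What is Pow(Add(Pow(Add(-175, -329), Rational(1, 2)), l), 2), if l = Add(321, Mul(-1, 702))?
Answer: Add(144657, Mul(-4572, I, Pow(14, Rational(1, 2)))) ≈ Add(1.4466e+5, Mul(-17107., I))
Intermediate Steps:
l = -381 (l = Add(321, -702) = -381)
Pow(Add(Pow(Add(-175, -329), Rational(1, 2)), l), 2) = Pow(Add(Pow(Add(-175, -329), Rational(1, 2)), -381), 2) = Pow(Add(Pow(-504, Rational(1, 2)), -381), 2) = Pow(Add(Mul(6, I, Pow(14, Rational(1, 2))), -381), 2) = Pow(Add(-381, Mul(6, I, Pow(14, Rational(1, 2)))), 2)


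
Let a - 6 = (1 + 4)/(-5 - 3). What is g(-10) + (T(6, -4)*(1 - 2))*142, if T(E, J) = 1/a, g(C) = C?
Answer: -1566/43 ≈ -36.419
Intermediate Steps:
a = 43/8 (a = 6 + (1 + 4)/(-5 - 3) = 6 + 5/(-8) = 6 + 5*(-1/8) = 6 - 5/8 = 43/8 ≈ 5.3750)
T(E, J) = 8/43 (T(E, J) = 1/(43/8) = 8/43)
g(-10) + (T(6, -4)*(1 - 2))*142 = -10 + (8*(1 - 2)/43)*142 = -10 + ((8/43)*(-1))*142 = -10 - 8/43*142 = -10 - 1136/43 = -1566/43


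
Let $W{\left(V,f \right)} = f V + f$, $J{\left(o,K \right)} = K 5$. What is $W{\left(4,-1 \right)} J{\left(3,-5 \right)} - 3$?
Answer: $122$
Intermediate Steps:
$J{\left(o,K \right)} = 5 K$
$W{\left(V,f \right)} = f + V f$ ($W{\left(V,f \right)} = V f + f = f + V f$)
$W{\left(4,-1 \right)} J{\left(3,-5 \right)} - 3 = - (1 + 4) 5 \left(-5\right) - 3 = \left(-1\right) 5 \left(-25\right) - 3 = \left(-5\right) \left(-25\right) - 3 = 125 - 3 = 122$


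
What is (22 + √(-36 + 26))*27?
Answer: 594 + 27*I*√10 ≈ 594.0 + 85.381*I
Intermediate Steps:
(22 + √(-36 + 26))*27 = (22 + √(-10))*27 = (22 + I*√10)*27 = 594 + 27*I*√10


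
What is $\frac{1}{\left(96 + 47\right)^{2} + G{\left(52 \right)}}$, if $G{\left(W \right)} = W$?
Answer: $\frac{1}{20501} \approx 4.8778 \cdot 10^{-5}$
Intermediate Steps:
$\frac{1}{\left(96 + 47\right)^{2} + G{\left(52 \right)}} = \frac{1}{\left(96 + 47\right)^{2} + 52} = \frac{1}{143^{2} + 52} = \frac{1}{20449 + 52} = \frac{1}{20501}$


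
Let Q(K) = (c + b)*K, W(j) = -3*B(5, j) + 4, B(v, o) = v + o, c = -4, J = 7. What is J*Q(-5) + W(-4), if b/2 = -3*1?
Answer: 351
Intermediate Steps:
b = -6 (b = 2*(-3*1) = 2*(-3) = -6)
B(v, o) = o + v
W(j) = -11 - 3*j (W(j) = -3*(j + 5) + 4 = -3*(5 + j) + 4 = (-15 - 3*j) + 4 = -11 - 3*j)
Q(K) = -10*K (Q(K) = (-4 - 6)*K = -10*K)
J*Q(-5) + W(-4) = 7*(-10*(-5)) + (-11 - 3*(-4)) = 7*50 + (-11 + 12) = 350 + 1 = 351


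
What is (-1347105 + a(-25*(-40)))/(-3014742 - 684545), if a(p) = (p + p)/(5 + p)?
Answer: 270767705/743556687 ≈ 0.36415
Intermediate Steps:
a(p) = 2*p/(5 + p) (a(p) = (2*p)/(5 + p) = 2*p/(5 + p))
(-1347105 + a(-25*(-40)))/(-3014742 - 684545) = (-1347105 + 2*(-25*(-40))/(5 - 25*(-40)))/(-3014742 - 684545) = (-1347105 + 2*1000/(5 + 1000))/(-3699287) = (-1347105 + 2*1000/1005)*(-1/3699287) = (-1347105 + 2*1000*(1/1005))*(-1/3699287) = (-1347105 + 400/201)*(-1/3699287) = -270767705/201*(-1/3699287) = 270767705/743556687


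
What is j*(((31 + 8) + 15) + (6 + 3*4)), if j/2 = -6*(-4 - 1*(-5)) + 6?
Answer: 0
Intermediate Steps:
j = 0 (j = 2*(-6*(-4 - 1*(-5)) + 6) = 2*(-6*(-4 + 5) + 6) = 2*(-6*1 + 6) = 2*(-6 + 6) = 2*0 = 0)
j*(((31 + 8) + 15) + (6 + 3*4)) = 0*(((31 + 8) + 15) + (6 + 3*4)) = 0*((39 + 15) + (6 + 12)) = 0*(54 + 18) = 0*72 = 0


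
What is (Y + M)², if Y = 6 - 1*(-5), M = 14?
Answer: 625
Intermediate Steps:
Y = 11 (Y = 6 + 5 = 11)
(Y + M)² = (11 + 14)² = 25² = 625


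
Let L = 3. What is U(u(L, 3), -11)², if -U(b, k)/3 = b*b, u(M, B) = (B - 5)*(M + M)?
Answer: 186624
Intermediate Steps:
u(M, B) = 2*M*(-5 + B) (u(M, B) = (-5 + B)*(2*M) = 2*M*(-5 + B))
U(b, k) = -3*b² (U(b, k) = -3*b*b = -3*b²)
U(u(L, 3), -11)² = (-3*36*(-5 + 3)²)² = (-3*(2*3*(-2))²)² = (-3*(-12)²)² = (-3*144)² = (-432)² = 186624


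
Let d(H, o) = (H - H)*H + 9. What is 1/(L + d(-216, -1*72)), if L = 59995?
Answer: 1/60004 ≈ 1.6666e-5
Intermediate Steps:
d(H, o) = 9 (d(H, o) = 0*H + 9 = 0 + 9 = 9)
1/(L + d(-216, -1*72)) = 1/(59995 + 9) = 1/60004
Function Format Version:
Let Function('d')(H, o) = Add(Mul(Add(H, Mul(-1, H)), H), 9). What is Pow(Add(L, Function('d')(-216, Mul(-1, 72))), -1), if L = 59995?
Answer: Rational(1, 60004) ≈ 1.6666e-5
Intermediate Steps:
Function('d')(H, o) = 9 (Function('d')(H, o) = Add(Mul(0, H), 9) = Add(0, 9) = 9)
Pow(Add(L, Function('d')(-216, Mul(-1, 72))), -1) = Pow(Add(59995, 9), -1) = Pow(60004, -1) = Rational(1, 60004)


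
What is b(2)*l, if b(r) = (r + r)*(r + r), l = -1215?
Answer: -19440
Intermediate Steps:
b(r) = 4*r**2 (b(r) = (2*r)*(2*r) = 4*r**2)
b(2)*l = (4*2**2)*(-1215) = (4*4)*(-1215) = 16*(-1215) = -19440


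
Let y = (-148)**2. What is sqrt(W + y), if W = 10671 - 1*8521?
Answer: sqrt(24054) ≈ 155.09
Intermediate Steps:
y = 21904
W = 2150 (W = 10671 - 8521 = 2150)
sqrt(W + y) = sqrt(2150 + 21904) = sqrt(24054)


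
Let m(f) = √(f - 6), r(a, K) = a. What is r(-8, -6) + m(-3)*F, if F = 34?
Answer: -8 + 102*I ≈ -8.0 + 102.0*I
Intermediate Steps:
m(f) = √(-6 + f)
r(-8, -6) + m(-3)*F = -8 + √(-6 - 3)*34 = -8 + √(-9)*34 = -8 + (3*I)*34 = -8 + 102*I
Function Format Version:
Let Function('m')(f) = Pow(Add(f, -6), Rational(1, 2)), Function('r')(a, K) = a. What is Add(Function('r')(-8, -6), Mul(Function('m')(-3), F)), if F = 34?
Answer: Add(-8, Mul(102, I)) ≈ Add(-8.0000, Mul(102.00, I))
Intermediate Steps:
Function('m')(f) = Pow(Add(-6, f), Rational(1, 2))
Add(Function('r')(-8, -6), Mul(Function('m')(-3), F)) = Add(-8, Mul(Pow(Add(-6, -3), Rational(1, 2)), 34)) = Add(-8, Mul(Pow(-9, Rational(1, 2)), 34)) = Add(-8, Mul(Mul(3, I), 34)) = Add(-8, Mul(102, I))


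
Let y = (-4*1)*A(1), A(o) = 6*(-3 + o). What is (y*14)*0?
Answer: 0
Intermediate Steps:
A(o) = -18 + 6*o
y = 48 (y = (-4*1)*(-18 + 6*1) = -4*(-18 + 6) = -4*(-12) = 48)
(y*14)*0 = (48*14)*0 = 672*0 = 0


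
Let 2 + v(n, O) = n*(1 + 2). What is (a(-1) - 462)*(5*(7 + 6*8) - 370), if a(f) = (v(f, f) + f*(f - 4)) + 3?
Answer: 43605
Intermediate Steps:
v(n, O) = -2 + 3*n (v(n, O) = -2 + n*(1 + 2) = -2 + n*3 = -2 + 3*n)
a(f) = 1 + 3*f + f*(-4 + f) (a(f) = ((-2 + 3*f) + f*(f - 4)) + 3 = ((-2 + 3*f) + f*(-4 + f)) + 3 = (-2 + 3*f + f*(-4 + f)) + 3 = 1 + 3*f + f*(-4 + f))
(a(-1) - 462)*(5*(7 + 6*8) - 370) = ((1 + (-1)**2 - 1*(-1)) - 462)*(5*(7 + 6*8) - 370) = ((1 + 1 + 1) - 462)*(5*(7 + 48) - 370) = (3 - 462)*(5*55 - 370) = -459*(275 - 370) = -459*(-95) = 43605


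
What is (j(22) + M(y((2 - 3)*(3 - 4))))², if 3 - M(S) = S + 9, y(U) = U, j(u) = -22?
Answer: 841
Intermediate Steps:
M(S) = -6 - S (M(S) = 3 - (S + 9) = 3 - (9 + S) = 3 + (-9 - S) = -6 - S)
(j(22) + M(y((2 - 3)*(3 - 4))))² = (-22 + (-6 - (2 - 3)*(3 - 4)))² = (-22 + (-6 - (-1)*(-1)))² = (-22 + (-6 - 1*1))² = (-22 + (-6 - 1))² = (-22 - 7)² = (-29)² = 841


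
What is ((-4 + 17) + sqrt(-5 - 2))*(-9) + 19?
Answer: -98 - 9*I*sqrt(7) ≈ -98.0 - 23.812*I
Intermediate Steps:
((-4 + 17) + sqrt(-5 - 2))*(-9) + 19 = (13 + sqrt(-7))*(-9) + 19 = (13 + I*sqrt(7))*(-9) + 19 = (-117 - 9*I*sqrt(7)) + 19 = -98 - 9*I*sqrt(7)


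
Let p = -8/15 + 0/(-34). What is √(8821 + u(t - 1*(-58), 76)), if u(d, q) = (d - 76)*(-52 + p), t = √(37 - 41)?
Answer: √(2197485 - 23640*I)/15 ≈ 98.828 - 0.53157*I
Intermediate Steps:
p = -8/15 (p = -8*1/15 + 0*(-1/34) = -8/15 + 0 = -8/15 ≈ -0.53333)
t = 2*I (t = √(-4) = 2*I ≈ 2.0*I)
u(d, q) = 59888/15 - 788*d/15 (u(d, q) = (d - 76)*(-52 - 8/15) = (-76 + d)*(-788/15) = 59888/15 - 788*d/15)
√(8821 + u(t - 1*(-58), 76)) = √(8821 + (59888/15 - 788*(2*I - 1*(-58))/15)) = √(8821 + (59888/15 - 788*(2*I + 58)/15)) = √(8821 + (59888/15 - 788*(58 + 2*I)/15)) = √(8821 + (59888/15 + (-45704/15 - 1576*I/15))) = √(8821 + (4728/5 - 1576*I/15)) = √(48833/5 - 1576*I/15)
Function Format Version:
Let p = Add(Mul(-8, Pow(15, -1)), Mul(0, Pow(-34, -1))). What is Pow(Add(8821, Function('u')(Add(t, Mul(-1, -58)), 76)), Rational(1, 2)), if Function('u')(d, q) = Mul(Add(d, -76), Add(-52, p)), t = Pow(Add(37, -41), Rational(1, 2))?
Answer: Mul(Rational(1, 15), Pow(Add(2197485, Mul(-23640, I)), Rational(1, 2))) ≈ Add(98.828, Mul(-0.53157, I))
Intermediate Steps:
p = Rational(-8, 15) (p = Add(Mul(-8, Rational(1, 15)), Mul(0, Rational(-1, 34))) = Add(Rational(-8, 15), 0) = Rational(-8, 15) ≈ -0.53333)
t = Mul(2, I) (t = Pow(-4, Rational(1, 2)) = Mul(2, I) ≈ Mul(2.0000, I))
Function('u')(d, q) = Add(Rational(59888, 15), Mul(Rational(-788, 15), d)) (Function('u')(d, q) = Mul(Add(d, -76), Add(-52, Rational(-8, 15))) = Mul(Add(-76, d), Rational(-788, 15)) = Add(Rational(59888, 15), Mul(Rational(-788, 15), d)))
Pow(Add(8821, Function('u')(Add(t, Mul(-1, -58)), 76)), Rational(1, 2)) = Pow(Add(8821, Add(Rational(59888, 15), Mul(Rational(-788, 15), Add(Mul(2, I), Mul(-1, -58))))), Rational(1, 2)) = Pow(Add(8821, Add(Rational(59888, 15), Mul(Rational(-788, 15), Add(Mul(2, I), 58)))), Rational(1, 2)) = Pow(Add(8821, Add(Rational(59888, 15), Mul(Rational(-788, 15), Add(58, Mul(2, I))))), Rational(1, 2)) = Pow(Add(8821, Add(Rational(59888, 15), Add(Rational(-45704, 15), Mul(Rational(-1576, 15), I)))), Rational(1, 2)) = Pow(Add(8821, Add(Rational(4728, 5), Mul(Rational(-1576, 15), I))), Rational(1, 2)) = Pow(Add(Rational(48833, 5), Mul(Rational(-1576, 15), I)), Rational(1, 2))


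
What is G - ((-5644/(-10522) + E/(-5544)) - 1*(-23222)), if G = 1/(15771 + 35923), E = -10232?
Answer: -4377093671381201/188469758862 ≈ -23224.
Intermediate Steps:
G = 1/51694 ≈ 1.9345e-5
G - ((-5644/(-10522) + E/(-5544)) - 1*(-23222)) = 1/51694 - ((-5644/(-10522) - 10232/(-5544)) - 1*(-23222)) = 1/51694 - ((-5644*(-1/10522) - 10232*(-1/5544)) + 23222) = 1/51694 - ((2822/5261 + 1279/693) + 23222) = 1/51694 - (8684465/3645873 + 23222) = 1/51694 - 1*84673147271/3645873 = 1/51694 - 84673147271/3645873 = -4377093671381201/188469758862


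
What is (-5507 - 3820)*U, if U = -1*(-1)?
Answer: -9327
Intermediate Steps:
U = 1
(-5507 - 3820)*U = (-5507 - 3820)*1 = -9327*1 = -9327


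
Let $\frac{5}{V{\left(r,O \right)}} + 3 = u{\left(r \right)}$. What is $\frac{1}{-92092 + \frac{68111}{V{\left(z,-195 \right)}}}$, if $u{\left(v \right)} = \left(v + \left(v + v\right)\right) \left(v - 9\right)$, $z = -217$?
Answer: $\frac{5}{10020234193} \approx 4.9899 \cdot 10^{-10}$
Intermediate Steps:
$u{\left(v \right)} = 3 v \left(-9 + v\right)$ ($u{\left(v \right)} = \left(v + 2 v\right) \left(-9 + v\right) = 3 v \left(-9 + v\right)$)
$V{\left(r,O \right)} = \frac{5}{-3 + 3 r \left(-9 + r\right)}$
$\frac{1}{-92092 + \frac{68111}{V{\left(z,-195 \right)}}} = \frac{1}{-92092 + \frac{68111}{\frac{5}{3} \frac{1}{-1 - 217 \left(-9 - 217\right)}}} = \frac{1}{-92092 + \frac{68111}{\frac{5}{3} \frac{1}{-1 - -49042}}} = \frac{1}{-92092 + \frac{68111}{\frac{5}{3} \frac{1}{-1 + 49042}}} = \frac{1}{-92092 + \frac{68111}{\frac{5}{3} \cdot \frac{1}{49041}}} = \frac{1}{-92092 + \frac{68111}{\frac{5}{147123}}} = \frac{1}{-92092 + 68111 \cdot \frac{147123}{5}} = \frac{1}{-92092 + \frac{10020694653}{5}} = \frac{1}{\frac{10020234193}{5}} = \frac{5}{10020234193}$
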